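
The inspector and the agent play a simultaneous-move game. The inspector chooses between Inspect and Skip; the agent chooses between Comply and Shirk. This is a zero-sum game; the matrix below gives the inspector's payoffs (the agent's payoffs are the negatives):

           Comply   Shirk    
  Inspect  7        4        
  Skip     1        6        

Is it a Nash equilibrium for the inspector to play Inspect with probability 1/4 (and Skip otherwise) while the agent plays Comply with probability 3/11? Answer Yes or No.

Given the inspector's mix p = 1/4, the agent's payoff from Comply is -5/2 but from Shirk is -11/2. The agent strictly prefers Comply, so the agent would not mix.
So the proposed profile is not a Nash equilibrium.

No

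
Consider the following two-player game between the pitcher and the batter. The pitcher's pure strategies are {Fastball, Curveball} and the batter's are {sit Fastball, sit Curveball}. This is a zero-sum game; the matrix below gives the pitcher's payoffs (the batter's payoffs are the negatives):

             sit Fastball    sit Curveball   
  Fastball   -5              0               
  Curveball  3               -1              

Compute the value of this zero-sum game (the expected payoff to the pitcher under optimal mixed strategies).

In a mixed equilibrium the pitcher is indifferent between Fastball and Curveball; this condition fixes q.
  the pitcher's payoff to Fastball: q·(-5) + (1−q)·0 = -5q
  the pitcher's payoff to Curveball: q·3 + (1−q)·(-1) = 4q - 1
  -5q = 4q - 1  ⇒  -9q = -1  ⇒  q = 1/9.
The value is the pitcher's expected payoff against this mix (using Fastball): (1/9)·(-5) + (8/9)·0 = -5/9.

v = -5/9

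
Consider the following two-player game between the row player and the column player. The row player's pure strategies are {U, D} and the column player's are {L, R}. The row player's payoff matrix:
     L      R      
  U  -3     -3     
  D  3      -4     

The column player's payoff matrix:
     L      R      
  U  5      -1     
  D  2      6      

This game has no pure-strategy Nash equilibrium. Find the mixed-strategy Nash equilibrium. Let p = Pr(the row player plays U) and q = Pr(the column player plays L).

Set the column player's expected payoff from L equal to that from R:
  the column player's payoff to L: p·5 + (1−p)·2 = 3p + 2
  the column player's payoff to R: p·(-1) + (1−p)·6 = -7p + 6
  3p + 2 = -7p + 6  ⇒  10p = 4  ⇒  p = 2/5.
The column player's mix must leave the row player indifferent between U and D.
  the row player's payoff to U: q·(-3) + (1−q)·(-3) = -3
  the row player's payoff to D: q·3 + (1−q)·(-4) = 7q - 4
  -3 = 7q - 4  ⇒  -7q = -1  ⇒  q = 1/7.

p = 2/5, q = 1/7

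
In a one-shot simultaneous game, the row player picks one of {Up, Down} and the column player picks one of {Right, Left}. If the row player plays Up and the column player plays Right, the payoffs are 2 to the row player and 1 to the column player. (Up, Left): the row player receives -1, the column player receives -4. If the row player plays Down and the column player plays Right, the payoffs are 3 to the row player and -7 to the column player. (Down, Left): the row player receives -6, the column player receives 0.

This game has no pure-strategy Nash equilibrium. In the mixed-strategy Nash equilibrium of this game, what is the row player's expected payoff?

3/2

The column player's mix must leave the row player indifferent between Up and Down.
  the row player's expected payoff from Up: q·2 + (1−q)·(-1) = 3q - 1
  the row player's expected payoff from Down: q·3 + (1−q)·(-6) = 9q - 6
  3q - 1 = 9q - 6  ⇒  -6q = -5  ⇒  q = 5/6.
At equilibrium the row player is indifferent across rows, so the row player's payoff equals the payoff from Up: (5/6)·2 + (1/6)·(-1) = 3/2.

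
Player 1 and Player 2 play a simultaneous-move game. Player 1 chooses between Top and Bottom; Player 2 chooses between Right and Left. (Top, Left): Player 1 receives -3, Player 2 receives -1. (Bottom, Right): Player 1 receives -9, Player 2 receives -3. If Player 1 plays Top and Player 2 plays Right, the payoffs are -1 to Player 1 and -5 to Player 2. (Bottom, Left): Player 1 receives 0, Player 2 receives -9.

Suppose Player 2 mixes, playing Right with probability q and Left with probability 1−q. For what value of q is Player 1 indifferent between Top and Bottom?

For Player 1 to be willing to mix, Player 1 must be indifferent between Top and Bottom, which pins down Player 2's mix.
  Player 1's expected payoff from Top: q·(-1) + (1−q)·(-3) = 2q - 3
  Player 1's expected payoff from Bottom: q·(-9) + (1−q)·0 = -9q
  2q - 3 = -9q  ⇒  11q = 3  ⇒  q = 3/11.

q = 3/11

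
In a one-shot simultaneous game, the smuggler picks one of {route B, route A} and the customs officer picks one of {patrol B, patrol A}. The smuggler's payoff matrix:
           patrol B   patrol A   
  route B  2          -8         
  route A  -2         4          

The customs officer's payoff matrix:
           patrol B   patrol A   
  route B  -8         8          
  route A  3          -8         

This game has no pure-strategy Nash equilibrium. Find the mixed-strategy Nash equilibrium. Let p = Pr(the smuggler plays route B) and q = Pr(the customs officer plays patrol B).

Set the customs officer's expected payoff from patrol B equal to that from patrol A:
  the customs officer's expected payoff from patrol B: p·(-8) + (1−p)·3 = -11p + 3
  the customs officer's expected payoff from patrol A: p·8 + (1−p)·(-8) = 16p - 8
  -11p + 3 = 16p - 8  ⇒  -27p = -11  ⇒  p = 11/27.
The customs officer's mix must leave the smuggler indifferent between route B and route A.
  the smuggler's expected payoff from route B: q·2 + (1−q)·(-8) = 10q - 8
  the smuggler's expected payoff from route A: q·(-2) + (1−q)·4 = -6q + 4
  10q - 8 = -6q + 4  ⇒  16q = 12  ⇒  q = 3/4.

p = 11/27, q = 3/4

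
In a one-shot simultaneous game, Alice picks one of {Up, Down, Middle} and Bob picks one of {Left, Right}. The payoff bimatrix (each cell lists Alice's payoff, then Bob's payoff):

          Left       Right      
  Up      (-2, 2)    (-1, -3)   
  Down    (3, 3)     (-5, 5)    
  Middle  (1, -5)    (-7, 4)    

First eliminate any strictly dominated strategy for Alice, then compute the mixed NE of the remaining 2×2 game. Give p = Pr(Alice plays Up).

Alice's strategy Middle is strictly dominated by Down: 3 > 1 and -5 > -7. Eliminate Middle.
Bob's indifference between Left and Right determines Alice's mixing probability p:
  Bob's payoff to Left: p·2 + (1−p)·3 = -p + 3
  Bob's payoff to Right: p·(-3) + (1−p)·5 = -8p + 5
  -p + 3 = -8p + 5  ⇒  7p = 2  ⇒  p = 2/7.

p = 2/7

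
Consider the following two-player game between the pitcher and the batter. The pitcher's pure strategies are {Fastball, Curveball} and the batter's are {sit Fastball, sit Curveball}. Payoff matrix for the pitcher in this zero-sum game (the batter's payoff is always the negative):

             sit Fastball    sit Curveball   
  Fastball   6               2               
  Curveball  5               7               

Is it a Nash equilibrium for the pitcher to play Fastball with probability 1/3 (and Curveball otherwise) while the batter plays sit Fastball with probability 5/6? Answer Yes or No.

Check the batter's indifference given the pitcher's mix p = 1/3:
  payoff from sit Fastball = -16/3; payoff from sit Curveball = -16/3 — equal.
Check the pitcher's indifference given the batter's mix q = 5/6:
  payoff from Fastball = 16/3; payoff from Curveball = 16/3 — equal.
Both players are indifferent, so neither can profitably deviate.

Yes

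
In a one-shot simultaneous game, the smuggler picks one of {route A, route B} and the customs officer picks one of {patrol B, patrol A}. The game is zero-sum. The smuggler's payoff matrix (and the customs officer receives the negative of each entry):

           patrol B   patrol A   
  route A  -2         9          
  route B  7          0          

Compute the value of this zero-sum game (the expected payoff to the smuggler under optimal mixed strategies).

For the smuggler to be willing to mix, the smuggler must be indifferent between route A and route B, which pins down the customs officer's mix.
  the smuggler's payoff to route A: q·(-2) + (1−q)·9 = -11q + 9
  the smuggler's payoff to route B: q·7 + (1−q)·0 = 7q
  -11q + 9 = 7q  ⇒  -18q = -9  ⇒  q = 1/2.
The value is the smuggler's expected payoff against this mix (using route A): (1/2)·(-2) + (1/2)·9 = 7/2.

v = 7/2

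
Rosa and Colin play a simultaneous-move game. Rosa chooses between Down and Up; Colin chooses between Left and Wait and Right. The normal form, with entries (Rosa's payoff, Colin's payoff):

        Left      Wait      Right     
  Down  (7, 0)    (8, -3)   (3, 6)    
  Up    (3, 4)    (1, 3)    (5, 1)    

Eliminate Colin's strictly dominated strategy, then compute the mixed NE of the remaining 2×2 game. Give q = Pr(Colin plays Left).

q = 1/3

Colin's strategy Wait is strictly dominated by Left: 0 > -3 and 4 > 3. Eliminate Wait.
In a mixed equilibrium Rosa is indifferent between Down and Up; this condition fixes q.
  Rosa's payoff to Down: q·7 + (1−q)·3 = 4q + 3
  Rosa's payoff to Up: q·3 + (1−q)·5 = -2q + 5
  4q + 3 = -2q + 5  ⇒  6q = 2  ⇒  q = 1/3.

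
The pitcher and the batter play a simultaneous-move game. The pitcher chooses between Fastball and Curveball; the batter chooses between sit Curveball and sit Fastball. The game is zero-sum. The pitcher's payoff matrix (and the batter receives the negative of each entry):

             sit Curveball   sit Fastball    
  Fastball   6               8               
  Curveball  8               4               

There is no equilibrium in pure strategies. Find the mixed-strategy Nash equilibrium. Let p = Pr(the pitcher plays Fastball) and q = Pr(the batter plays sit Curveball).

The batter's indifference between sit Curveball and sit Fastball determines the pitcher's mixing probability p:
  the batter's payoff from sit Curveball: p·(-6) + (1−p)·(-8) = 2p - 8
  the batter's payoff from sit Fastball: p·(-8) + (1−p)·(-4) = -4p - 4
  2p - 8 = -4p - 4  ⇒  6p = 4  ⇒  p = 2/3.
The pitcher's indifference between Fastball and Curveball determines the batter's mixing probability q:
  the pitcher's payoff to Fastball: q·6 + (1−q)·8 = -2q + 8
  the pitcher's payoff to Curveball: q·8 + (1−q)·4 = 4q + 4
  -2q + 8 = 4q + 4  ⇒  -6q = -4  ⇒  q = 2/3.

p = 2/3, q = 2/3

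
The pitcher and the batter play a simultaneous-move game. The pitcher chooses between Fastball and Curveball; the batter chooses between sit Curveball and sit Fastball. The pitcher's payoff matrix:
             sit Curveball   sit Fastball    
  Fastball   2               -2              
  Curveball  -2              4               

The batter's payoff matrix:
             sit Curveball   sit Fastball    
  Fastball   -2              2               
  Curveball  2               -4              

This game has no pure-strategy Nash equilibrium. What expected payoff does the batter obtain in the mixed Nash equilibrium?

-2/5

The pitcher's mix must leave the batter indifferent between sit Curveball and sit Fastball.
  the batter's payoff from sit Curveball: p·(-2) + (1−p)·2 = -4p + 2
  the batter's payoff from sit Fastball: p·2 + (1−p)·(-4) = 6p - 4
  -4p + 2 = 6p - 4  ⇒  -10p = -6  ⇒  p = 3/5.
At equilibrium the batter is indifferent across columns, so the batter's payoff equals the payoff from sit Curveball: (3/5)·(-2) + (2/5)·2 = -2/5.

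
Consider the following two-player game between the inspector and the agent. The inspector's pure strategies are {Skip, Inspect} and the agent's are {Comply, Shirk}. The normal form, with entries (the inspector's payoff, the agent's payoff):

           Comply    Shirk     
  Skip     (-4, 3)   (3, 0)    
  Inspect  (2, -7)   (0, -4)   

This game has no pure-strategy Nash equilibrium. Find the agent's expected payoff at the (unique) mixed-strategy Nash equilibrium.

The inspector's mix must leave the agent indifferent between Comply and Shirk.
  the agent's payoff from Comply: p·3 + (1−p)·(-7) = 10p - 7
  the agent's payoff from Shirk: p·0 + (1−p)·(-4) = 4p - 4
  10p - 7 = 4p - 4  ⇒  6p = 3  ⇒  p = 1/2.
At equilibrium the agent is indifferent across columns, so the agent's payoff equals the payoff from Comply: (1/2)·3 + (1/2)·(-7) = -2.

-2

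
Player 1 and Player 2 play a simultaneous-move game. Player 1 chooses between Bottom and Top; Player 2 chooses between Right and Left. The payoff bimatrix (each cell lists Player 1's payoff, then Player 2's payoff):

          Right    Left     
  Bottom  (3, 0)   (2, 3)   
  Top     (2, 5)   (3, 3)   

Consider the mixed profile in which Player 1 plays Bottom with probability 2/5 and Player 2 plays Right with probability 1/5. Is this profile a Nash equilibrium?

No

Given Player 2's mix q = 1/5, Player 1's payoff from Bottom is 11/5 but from Top is 14/5. Player 1 strictly prefers Top, so Player 1 would not mix.
So the proposed profile is not a Nash equilibrium.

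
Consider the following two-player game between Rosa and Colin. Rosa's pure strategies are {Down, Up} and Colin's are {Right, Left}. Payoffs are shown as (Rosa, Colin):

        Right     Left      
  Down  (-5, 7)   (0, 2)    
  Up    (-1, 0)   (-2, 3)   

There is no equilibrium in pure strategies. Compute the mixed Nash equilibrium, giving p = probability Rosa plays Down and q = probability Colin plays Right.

Rosa's mix must leave Colin indifferent between Right and Left.
  Colin's payoff from Right: p·7 + (1−p)·0 = 7p
  Colin's payoff from Left: p·2 + (1−p)·3 = -p + 3
  7p = -p + 3  ⇒  8p = 3  ⇒  p = 3/8.
Set Rosa's expected payoff from Down equal to that from Up:
  Rosa's payoff from Down: q·(-5) + (1−q)·0 = -5q
  Rosa's payoff from Up: q·(-1) + (1−q)·(-2) = q - 2
  -5q = q - 2  ⇒  -6q = -2  ⇒  q = 1/3.

p = 3/8, q = 1/3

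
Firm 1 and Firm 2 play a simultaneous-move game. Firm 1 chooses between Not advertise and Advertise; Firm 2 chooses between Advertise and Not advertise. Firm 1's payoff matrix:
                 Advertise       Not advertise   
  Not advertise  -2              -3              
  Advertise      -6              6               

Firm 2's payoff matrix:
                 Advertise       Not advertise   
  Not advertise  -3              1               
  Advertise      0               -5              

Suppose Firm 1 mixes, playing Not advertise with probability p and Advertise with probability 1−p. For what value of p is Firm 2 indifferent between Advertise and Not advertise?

In a mixed equilibrium Firm 2 is indifferent between Advertise and Not advertise; this condition fixes p.
  Firm 2's expected payoff from Advertise: p·(-3) + (1−p)·0 = -3p
  Firm 2's expected payoff from Not advertise: p·1 + (1−p)·(-5) = 6p - 5
  -3p = 6p - 5  ⇒  -9p = -5  ⇒  p = 5/9.

p = 5/9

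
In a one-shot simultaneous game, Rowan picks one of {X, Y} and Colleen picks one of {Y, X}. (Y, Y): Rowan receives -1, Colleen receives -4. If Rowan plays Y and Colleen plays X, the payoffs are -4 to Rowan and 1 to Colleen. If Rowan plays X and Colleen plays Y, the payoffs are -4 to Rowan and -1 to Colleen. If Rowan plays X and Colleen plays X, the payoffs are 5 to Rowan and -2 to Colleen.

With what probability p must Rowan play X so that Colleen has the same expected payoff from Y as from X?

Rowan's mix must leave Colleen indifferent between Y and X.
  Colleen's payoff to Y: p·(-1) + (1−p)·(-4) = 3p - 4
  Colleen's payoff to X: p·(-2) + (1−p)·1 = -3p + 1
  3p - 4 = -3p + 1  ⇒  6p = 5  ⇒  p = 5/6.

p = 5/6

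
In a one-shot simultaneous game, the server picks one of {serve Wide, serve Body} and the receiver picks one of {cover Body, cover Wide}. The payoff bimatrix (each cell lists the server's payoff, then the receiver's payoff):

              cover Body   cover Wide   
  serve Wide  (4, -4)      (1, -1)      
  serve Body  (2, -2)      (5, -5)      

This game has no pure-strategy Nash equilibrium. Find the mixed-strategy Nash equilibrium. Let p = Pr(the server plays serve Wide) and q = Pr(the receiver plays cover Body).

p = 1/2, q = 2/3

Set the receiver's expected payoff from cover Body equal to that from cover Wide:
  the receiver's expected payoff from cover Body: p·(-4) + (1−p)·(-2) = -2p - 2
  the receiver's expected payoff from cover Wide: p·(-1) + (1−p)·(-5) = 4p - 5
  -2p - 2 = 4p - 5  ⇒  -6p = -3  ⇒  p = 1/2.
Set the server's expected payoff from serve Wide equal to that from serve Body:
  the server's payoff from serve Wide: q·4 + (1−q)·1 = 3q + 1
  the server's payoff from serve Body: q·2 + (1−q)·5 = -3q + 5
  3q + 1 = -3q + 5  ⇒  6q = 4  ⇒  q = 2/3.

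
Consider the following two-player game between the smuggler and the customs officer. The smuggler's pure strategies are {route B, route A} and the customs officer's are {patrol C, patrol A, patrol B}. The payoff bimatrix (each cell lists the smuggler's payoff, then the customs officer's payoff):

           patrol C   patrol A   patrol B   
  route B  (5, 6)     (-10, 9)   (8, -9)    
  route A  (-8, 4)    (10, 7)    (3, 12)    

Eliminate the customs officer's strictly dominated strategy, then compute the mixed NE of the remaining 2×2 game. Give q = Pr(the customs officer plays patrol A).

The customs officer's strategy patrol C is strictly dominated by patrol A: 9 > 6 and 7 > 4. Eliminate patrol C.
Set the smuggler's expected payoff from route B equal to that from route A:
  the smuggler's expected payoff from route B: q·(-10) + (1−q)·8 = -18q + 8
  the smuggler's expected payoff from route A: q·10 + (1−q)·3 = 7q + 3
  -18q + 8 = 7q + 3  ⇒  -25q = -5  ⇒  q = 1/5.

q = 1/5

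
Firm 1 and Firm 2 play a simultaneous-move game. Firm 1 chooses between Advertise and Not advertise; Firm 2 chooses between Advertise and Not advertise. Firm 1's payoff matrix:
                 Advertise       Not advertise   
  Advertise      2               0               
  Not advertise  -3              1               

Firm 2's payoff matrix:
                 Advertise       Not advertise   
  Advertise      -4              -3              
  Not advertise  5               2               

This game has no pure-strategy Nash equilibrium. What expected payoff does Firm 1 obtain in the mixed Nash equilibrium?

1/3

Firm 1's indifference between Advertise and Not advertise determines Firm 2's mixing probability q:
  Firm 1's payoff from Advertise: q·2 + (1−q)·0 = 2q
  Firm 1's payoff from Not advertise: q·(-3) + (1−q)·1 = -4q + 1
  2q = -4q + 1  ⇒  6q = 1  ⇒  q = 1/6.
At equilibrium Firm 1 is indifferent across rows, so Firm 1's payoff equals the payoff from Advertise: (1/6)·2 + (5/6)·0 = 1/3.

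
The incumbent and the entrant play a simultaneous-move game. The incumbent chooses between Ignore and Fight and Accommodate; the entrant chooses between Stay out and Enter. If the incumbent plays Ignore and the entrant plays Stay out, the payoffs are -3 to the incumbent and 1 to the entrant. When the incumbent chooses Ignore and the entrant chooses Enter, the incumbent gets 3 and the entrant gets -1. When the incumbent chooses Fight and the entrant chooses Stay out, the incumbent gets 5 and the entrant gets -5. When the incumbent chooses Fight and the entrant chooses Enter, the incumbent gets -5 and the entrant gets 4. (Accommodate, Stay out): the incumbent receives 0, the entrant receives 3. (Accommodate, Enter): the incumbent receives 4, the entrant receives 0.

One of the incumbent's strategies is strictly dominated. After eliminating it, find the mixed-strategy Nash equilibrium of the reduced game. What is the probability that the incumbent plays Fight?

The incumbent's strategy Ignore is strictly dominated by Accommodate: 0 > -3 and 4 > 3. Eliminate Ignore.
For the entrant to be willing to mix, the entrant must be indifferent between Stay out and Enter, which pins down the incumbent's mix.
  the entrant's payoff from Stay out: p·(-5) + (1−p)·3 = -8p + 3
  the entrant's payoff from Enter: p·4 + (1−p)·0 = 4p
  -8p + 3 = 4p  ⇒  -12p = -3  ⇒  p = 1/4.

p = 1/4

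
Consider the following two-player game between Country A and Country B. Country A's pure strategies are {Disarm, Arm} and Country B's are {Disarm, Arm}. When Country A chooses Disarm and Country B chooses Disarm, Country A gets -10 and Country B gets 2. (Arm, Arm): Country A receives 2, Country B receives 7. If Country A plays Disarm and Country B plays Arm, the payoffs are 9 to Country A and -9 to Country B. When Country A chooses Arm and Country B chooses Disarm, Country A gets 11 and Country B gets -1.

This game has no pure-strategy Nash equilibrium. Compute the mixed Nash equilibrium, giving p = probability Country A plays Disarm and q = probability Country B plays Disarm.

p = 8/19, q = 1/4

Country A's mix must leave Country B indifferent between Disarm and Arm.
  Country B's payoff to Disarm: p·2 + (1−p)·(-1) = 3p - 1
  Country B's payoff to Arm: p·(-9) + (1−p)·7 = -16p + 7
  3p - 1 = -16p + 7  ⇒  19p = 8  ⇒  p = 8/19.
Country B's mix must leave Country A indifferent between Disarm and Arm.
  Country A's payoff from Disarm: q·(-10) + (1−q)·9 = -19q + 9
  Country A's payoff from Arm: q·11 + (1−q)·2 = 9q + 2
  -19q + 9 = 9q + 2  ⇒  -28q = -7  ⇒  q = 1/4.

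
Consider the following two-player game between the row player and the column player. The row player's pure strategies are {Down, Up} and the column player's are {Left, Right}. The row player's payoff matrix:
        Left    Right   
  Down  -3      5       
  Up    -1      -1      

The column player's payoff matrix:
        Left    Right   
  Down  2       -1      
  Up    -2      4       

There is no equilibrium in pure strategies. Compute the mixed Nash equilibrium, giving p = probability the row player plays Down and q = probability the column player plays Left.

The row player's mix must leave the column player indifferent between Left and Right.
  the column player's payoff to Left: p·2 + (1−p)·(-2) = 4p - 2
  the column player's payoff to Right: p·(-1) + (1−p)·4 = -5p + 4
  4p - 2 = -5p + 4  ⇒  9p = 6  ⇒  p = 2/3.
For the row player to be willing to mix, the row player must be indifferent between Down and Up, which pins down the column player's mix.
  the row player's expected payoff from Down: q·(-3) + (1−q)·5 = -8q + 5
  the row player's expected payoff from Up: q·(-1) + (1−q)·(-1) = -1
  -8q + 5 = -1  ⇒  -8q = -6  ⇒  q = 3/4.

p = 2/3, q = 3/4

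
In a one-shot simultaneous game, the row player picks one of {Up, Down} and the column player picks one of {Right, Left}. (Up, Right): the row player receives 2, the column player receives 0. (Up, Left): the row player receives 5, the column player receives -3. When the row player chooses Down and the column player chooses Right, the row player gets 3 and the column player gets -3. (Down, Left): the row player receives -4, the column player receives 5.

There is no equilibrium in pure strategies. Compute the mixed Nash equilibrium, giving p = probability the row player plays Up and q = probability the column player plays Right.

Set the column player's expected payoff from Right equal to that from Left:
  the column player's payoff from Right: p·0 + (1−p)·(-3) = 3p - 3
  the column player's payoff from Left: p·(-3) + (1−p)·5 = -8p + 5
  3p - 3 = -8p + 5  ⇒  11p = 8  ⇒  p = 8/11.
The column player's mix must leave the row player indifferent between Up and Down.
  the row player's payoff to Up: q·2 + (1−q)·5 = -3q + 5
  the row player's payoff to Down: q·3 + (1−q)·(-4) = 7q - 4
  -3q + 5 = 7q - 4  ⇒  -10q = -9  ⇒  q = 9/10.

p = 8/11, q = 9/10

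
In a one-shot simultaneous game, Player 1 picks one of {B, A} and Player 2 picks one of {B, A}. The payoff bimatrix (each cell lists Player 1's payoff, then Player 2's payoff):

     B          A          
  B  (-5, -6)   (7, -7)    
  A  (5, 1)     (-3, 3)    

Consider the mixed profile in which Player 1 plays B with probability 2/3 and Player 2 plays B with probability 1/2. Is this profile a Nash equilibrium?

Yes

Check Player 2's indifference given Player 1's mix p = 2/3:
  payoff from B = -11/3; payoff from A = -11/3 — equal.
Check Player 1's indifference given Player 2's mix q = 1/2:
  payoff from B = 1; payoff from A = 1 — equal.
Both players are indifferent, so neither can profitably deviate.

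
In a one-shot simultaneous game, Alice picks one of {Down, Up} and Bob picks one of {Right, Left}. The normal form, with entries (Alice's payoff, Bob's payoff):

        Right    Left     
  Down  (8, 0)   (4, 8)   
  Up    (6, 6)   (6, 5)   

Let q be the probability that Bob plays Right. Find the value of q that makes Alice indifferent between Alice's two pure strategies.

For Alice to be willing to mix, Alice must be indifferent between Down and Up, which pins down Bob's mix.
  Alice's payoff to Down: q·8 + (1−q)·4 = 4q + 4
  Alice's payoff to Up: q·6 + (1−q)·6 = 6
  4q + 4 = 6  ⇒  4q = 2  ⇒  q = 1/2.

q = 1/2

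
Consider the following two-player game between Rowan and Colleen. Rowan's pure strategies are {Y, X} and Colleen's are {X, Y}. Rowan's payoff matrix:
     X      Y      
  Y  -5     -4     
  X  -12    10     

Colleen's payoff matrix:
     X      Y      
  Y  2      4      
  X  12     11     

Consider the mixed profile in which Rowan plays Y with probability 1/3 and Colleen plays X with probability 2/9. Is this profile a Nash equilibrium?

No

Given Colleen's mix q = 2/9, Rowan's payoff from Y is -38/9 but from X is 46/9. Rowan strictly prefers X, so Rowan would not mix.
So the proposed profile is not a Nash equilibrium.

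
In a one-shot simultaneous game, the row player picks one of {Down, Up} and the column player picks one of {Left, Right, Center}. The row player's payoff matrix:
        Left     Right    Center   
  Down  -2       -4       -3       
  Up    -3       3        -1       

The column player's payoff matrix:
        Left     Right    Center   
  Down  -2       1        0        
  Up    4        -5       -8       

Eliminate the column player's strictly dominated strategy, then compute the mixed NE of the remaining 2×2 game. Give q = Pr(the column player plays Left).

q = 7/8

The column player's strategy Center is strictly dominated by Right: 1 > 0 and -5 > -8. Eliminate Center.
The row player's indifference between Down and Up determines the column player's mixing probability q:
  the row player's payoff to Down: q·(-2) + (1−q)·(-4) = 2q - 4
  the row player's payoff to Up: q·(-3) + (1−q)·3 = -6q + 3
  2q - 4 = -6q + 3  ⇒  8q = 7  ⇒  q = 7/8.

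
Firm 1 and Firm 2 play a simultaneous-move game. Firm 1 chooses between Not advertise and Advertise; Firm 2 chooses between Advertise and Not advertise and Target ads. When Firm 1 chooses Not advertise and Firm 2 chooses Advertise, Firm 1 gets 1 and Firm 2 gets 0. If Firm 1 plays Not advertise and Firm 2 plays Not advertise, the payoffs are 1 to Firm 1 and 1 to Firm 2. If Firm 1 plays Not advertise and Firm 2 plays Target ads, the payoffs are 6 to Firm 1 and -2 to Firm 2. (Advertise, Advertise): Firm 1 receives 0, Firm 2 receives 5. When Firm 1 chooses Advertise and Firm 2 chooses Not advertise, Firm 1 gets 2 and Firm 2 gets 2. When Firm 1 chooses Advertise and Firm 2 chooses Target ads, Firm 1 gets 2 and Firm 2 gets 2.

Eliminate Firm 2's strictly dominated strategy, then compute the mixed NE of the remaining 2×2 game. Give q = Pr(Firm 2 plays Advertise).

q = 1/2

Firm 2's strategy Target ads is strictly dominated by Advertise: 0 > -2 and 5 > 2. Eliminate Target ads.
Firm 2's mix must leave Firm 1 indifferent between Not advertise and Advertise.
  Firm 1's payoff to Not advertise: q·1 + (1−q)·1 = 1
  Firm 1's payoff to Advertise: q·0 + (1−q)·2 = -2q + 2
  1 = -2q + 2  ⇒  2q = 1  ⇒  q = 1/2.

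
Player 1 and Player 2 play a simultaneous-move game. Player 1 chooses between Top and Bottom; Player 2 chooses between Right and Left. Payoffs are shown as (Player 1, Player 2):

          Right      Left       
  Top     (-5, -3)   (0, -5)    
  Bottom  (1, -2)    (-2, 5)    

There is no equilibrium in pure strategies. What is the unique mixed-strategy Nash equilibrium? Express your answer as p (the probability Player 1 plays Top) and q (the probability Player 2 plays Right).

p = 7/9, q = 1/4

Player 2's indifference between Right and Left determines Player 1's mixing probability p:
  Player 2's payoff from Right: p·(-3) + (1−p)·(-2) = -p - 2
  Player 2's payoff from Left: p·(-5) + (1−p)·5 = -10p + 5
  -p - 2 = -10p + 5  ⇒  9p = 7  ⇒  p = 7/9.
Set Player 1's expected payoff from Top equal to that from Bottom:
  Player 1's payoff from Top: q·(-5) + (1−q)·0 = -5q
  Player 1's payoff from Bottom: q·1 + (1−q)·(-2) = 3q - 2
  -5q = 3q - 2  ⇒  -8q = -2  ⇒  q = 1/4.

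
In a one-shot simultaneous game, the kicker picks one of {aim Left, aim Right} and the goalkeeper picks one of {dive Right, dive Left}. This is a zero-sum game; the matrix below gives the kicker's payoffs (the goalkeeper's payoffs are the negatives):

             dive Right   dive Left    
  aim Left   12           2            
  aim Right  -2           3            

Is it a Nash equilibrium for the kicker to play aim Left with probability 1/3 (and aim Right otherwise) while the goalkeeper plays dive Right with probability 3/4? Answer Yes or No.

No

Given the goalkeeper's mix q = 3/4, the kicker's payoff from aim Left is 19/2 but from aim Right is -3/4. The kicker strictly prefers aim Left, so the kicker would not mix.
So the proposed profile is not a Nash equilibrium.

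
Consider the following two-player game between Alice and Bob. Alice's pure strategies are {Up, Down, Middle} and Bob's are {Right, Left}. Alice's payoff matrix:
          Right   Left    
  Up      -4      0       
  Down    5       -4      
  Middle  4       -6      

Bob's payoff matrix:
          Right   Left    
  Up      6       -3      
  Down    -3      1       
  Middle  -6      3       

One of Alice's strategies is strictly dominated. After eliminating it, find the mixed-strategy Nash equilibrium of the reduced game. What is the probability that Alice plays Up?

p = 4/13

Alice's strategy Middle is strictly dominated by Down: 5 > 4 and -4 > -6. Eliminate Middle.
In a mixed equilibrium Bob is indifferent between Right and Left; this condition fixes p.
  Bob's payoff from Right: p·6 + (1−p)·(-3) = 9p - 3
  Bob's payoff from Left: p·(-3) + (1−p)·1 = -4p + 1
  9p - 3 = -4p + 1  ⇒  13p = 4  ⇒  p = 4/13.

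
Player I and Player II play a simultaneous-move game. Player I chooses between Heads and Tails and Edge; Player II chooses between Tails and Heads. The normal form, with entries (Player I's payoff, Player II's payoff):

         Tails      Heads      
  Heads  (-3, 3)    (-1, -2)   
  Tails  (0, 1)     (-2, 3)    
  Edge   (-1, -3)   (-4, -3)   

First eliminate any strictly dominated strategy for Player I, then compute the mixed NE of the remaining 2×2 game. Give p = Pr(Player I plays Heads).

p = 2/7

Player I's strategy Edge is strictly dominated by Tails: 0 > -1 and -2 > -4. Eliminate Edge.
Player I's mix must leave Player II indifferent between Tails and Heads.
  Player II's payoff to Tails: p·3 + (1−p)·1 = 2p + 1
  Player II's payoff to Heads: p·(-2) + (1−p)·3 = -5p + 3
  2p + 1 = -5p + 3  ⇒  7p = 2  ⇒  p = 2/7.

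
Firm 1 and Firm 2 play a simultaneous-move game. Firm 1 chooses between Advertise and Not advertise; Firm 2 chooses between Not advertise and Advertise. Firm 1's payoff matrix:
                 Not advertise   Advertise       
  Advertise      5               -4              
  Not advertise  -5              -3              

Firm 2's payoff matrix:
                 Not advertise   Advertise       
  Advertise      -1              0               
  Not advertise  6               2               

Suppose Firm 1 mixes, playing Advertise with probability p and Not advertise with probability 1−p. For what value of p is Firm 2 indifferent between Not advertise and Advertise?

Firm 2's indifference between Not advertise and Advertise determines Firm 1's mixing probability p:
  Firm 2's payoff from Not advertise: p·(-1) + (1−p)·6 = -7p + 6
  Firm 2's payoff from Advertise: p·0 + (1−p)·2 = -2p + 2
  -7p + 6 = -2p + 2  ⇒  -5p = -4  ⇒  p = 4/5.

p = 4/5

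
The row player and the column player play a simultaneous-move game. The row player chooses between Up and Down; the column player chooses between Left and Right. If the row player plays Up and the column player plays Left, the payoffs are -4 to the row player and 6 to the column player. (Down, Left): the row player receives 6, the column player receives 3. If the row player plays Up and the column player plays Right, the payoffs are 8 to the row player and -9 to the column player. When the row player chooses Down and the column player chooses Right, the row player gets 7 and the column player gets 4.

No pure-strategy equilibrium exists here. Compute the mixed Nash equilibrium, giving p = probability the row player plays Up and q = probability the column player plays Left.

p = 1/16, q = 1/11

The row player's mix must leave the column player indifferent between Left and Right.
  the column player's payoff from Left: p·6 + (1−p)·3 = 3p + 3
  the column player's payoff from Right: p·(-9) + (1−p)·4 = -13p + 4
  3p + 3 = -13p + 4  ⇒  16p = 1  ⇒  p = 1/16.
For the row player to be willing to mix, the row player must be indifferent between Up and Down, which pins down the column player's mix.
  the row player's payoff to Up: q·(-4) + (1−q)·8 = -12q + 8
  the row player's payoff to Down: q·6 + (1−q)·7 = -q + 7
  -12q + 8 = -q + 7  ⇒  -11q = -1  ⇒  q = 1/11.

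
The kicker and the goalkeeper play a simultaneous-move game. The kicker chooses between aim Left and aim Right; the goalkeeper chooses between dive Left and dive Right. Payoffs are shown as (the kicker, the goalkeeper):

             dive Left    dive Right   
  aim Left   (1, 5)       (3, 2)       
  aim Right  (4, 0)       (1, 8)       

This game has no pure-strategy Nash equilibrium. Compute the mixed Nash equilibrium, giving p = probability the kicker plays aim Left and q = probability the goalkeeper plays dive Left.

Set the goalkeeper's expected payoff from dive Left equal to that from dive Right:
  the goalkeeper's payoff to dive Left: p·5 + (1−p)·0 = 5p
  the goalkeeper's payoff to dive Right: p·2 + (1−p)·8 = -6p + 8
  5p = -6p + 8  ⇒  11p = 8  ⇒  p = 8/11.
Set the kicker's expected payoff from aim Left equal to that from aim Right:
  the kicker's payoff to aim Left: q·1 + (1−q)·3 = -2q + 3
  the kicker's payoff to aim Right: q·4 + (1−q)·1 = 3q + 1
  -2q + 3 = 3q + 1  ⇒  -5q = -2  ⇒  q = 2/5.

p = 8/11, q = 2/5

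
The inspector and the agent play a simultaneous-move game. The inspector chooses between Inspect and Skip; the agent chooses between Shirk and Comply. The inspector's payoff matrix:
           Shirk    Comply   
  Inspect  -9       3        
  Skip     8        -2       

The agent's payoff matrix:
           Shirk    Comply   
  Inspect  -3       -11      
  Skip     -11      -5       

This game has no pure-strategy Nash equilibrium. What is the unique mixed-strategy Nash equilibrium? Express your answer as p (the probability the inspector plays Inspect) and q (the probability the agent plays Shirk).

The agent's indifference between Shirk and Comply determines the inspector's mixing probability p:
  the agent's payoff from Shirk: p·(-3) + (1−p)·(-11) = 8p - 11
  the agent's payoff from Comply: p·(-11) + (1−p)·(-5) = -6p - 5
  8p - 11 = -6p - 5  ⇒  14p = 6  ⇒  p = 3/7.
The inspector's indifference between Inspect and Skip determines the agent's mixing probability q:
  the inspector's expected payoff from Inspect: q·(-9) + (1−q)·3 = -12q + 3
  the inspector's expected payoff from Skip: q·8 + (1−q)·(-2) = 10q - 2
  -12q + 3 = 10q - 2  ⇒  -22q = -5  ⇒  q = 5/22.

p = 3/7, q = 5/22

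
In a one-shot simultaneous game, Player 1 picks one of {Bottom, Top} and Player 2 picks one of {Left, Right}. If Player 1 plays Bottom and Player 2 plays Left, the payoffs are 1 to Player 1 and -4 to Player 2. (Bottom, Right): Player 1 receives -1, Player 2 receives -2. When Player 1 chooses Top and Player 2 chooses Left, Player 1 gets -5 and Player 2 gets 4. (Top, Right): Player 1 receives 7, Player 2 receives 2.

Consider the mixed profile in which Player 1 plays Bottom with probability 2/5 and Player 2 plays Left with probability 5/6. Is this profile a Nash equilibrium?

No

Given Player 1's mix p = 2/5, Player 2's payoff from Left is 4/5 but from Right is 2/5. Player 2 strictly prefers Left, so Player 2 would not mix.
So the proposed profile is not a Nash equilibrium.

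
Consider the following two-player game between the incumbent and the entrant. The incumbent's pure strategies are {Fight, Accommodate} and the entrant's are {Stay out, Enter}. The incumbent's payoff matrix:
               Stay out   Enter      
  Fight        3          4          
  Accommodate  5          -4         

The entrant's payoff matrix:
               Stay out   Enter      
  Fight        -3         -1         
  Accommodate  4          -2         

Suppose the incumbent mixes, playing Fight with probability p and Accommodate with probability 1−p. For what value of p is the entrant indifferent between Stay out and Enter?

p = 3/4

For the entrant to be willing to mix, the entrant must be indifferent between Stay out and Enter, which pins down the incumbent's mix.
  the entrant's payoff to Stay out: p·(-3) + (1−p)·4 = -7p + 4
  the entrant's payoff to Enter: p·(-1) + (1−p)·(-2) = p - 2
  -7p + 4 = p - 2  ⇒  -8p = -6  ⇒  p = 3/4.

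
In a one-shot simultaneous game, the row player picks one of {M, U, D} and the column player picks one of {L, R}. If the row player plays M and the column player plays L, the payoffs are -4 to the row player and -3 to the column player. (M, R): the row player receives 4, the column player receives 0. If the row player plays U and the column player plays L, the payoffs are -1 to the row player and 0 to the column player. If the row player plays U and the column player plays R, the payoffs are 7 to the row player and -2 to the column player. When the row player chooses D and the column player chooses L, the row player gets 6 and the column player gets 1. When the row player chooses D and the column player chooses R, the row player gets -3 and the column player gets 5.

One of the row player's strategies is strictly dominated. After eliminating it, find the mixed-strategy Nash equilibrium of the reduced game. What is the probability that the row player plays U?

p = 2/3

The row player's strategy M is strictly dominated by U: -1 > -4 and 7 > 4. Eliminate M.
In a mixed equilibrium the column player is indifferent between L and R; this condition fixes p.
  the column player's payoff from L: p·0 + (1−p)·1 = -p + 1
  the column player's payoff from R: p·(-2) + (1−p)·5 = -7p + 5
  -p + 1 = -7p + 5  ⇒  6p = 4  ⇒  p = 2/3.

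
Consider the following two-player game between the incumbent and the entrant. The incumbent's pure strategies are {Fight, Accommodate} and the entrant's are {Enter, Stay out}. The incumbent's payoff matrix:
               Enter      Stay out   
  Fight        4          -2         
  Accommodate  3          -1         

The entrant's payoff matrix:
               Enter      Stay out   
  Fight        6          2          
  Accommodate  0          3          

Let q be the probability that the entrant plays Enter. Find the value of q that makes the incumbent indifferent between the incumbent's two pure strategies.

For the incumbent to be willing to mix, the incumbent must be indifferent between Fight and Accommodate, which pins down the entrant's mix.
  the incumbent's payoff to Fight: q·4 + (1−q)·(-2) = 6q - 2
  the incumbent's payoff to Accommodate: q·3 + (1−q)·(-1) = 4q - 1
  6q - 2 = 4q - 1  ⇒  2q = 1  ⇒  q = 1/2.

q = 1/2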